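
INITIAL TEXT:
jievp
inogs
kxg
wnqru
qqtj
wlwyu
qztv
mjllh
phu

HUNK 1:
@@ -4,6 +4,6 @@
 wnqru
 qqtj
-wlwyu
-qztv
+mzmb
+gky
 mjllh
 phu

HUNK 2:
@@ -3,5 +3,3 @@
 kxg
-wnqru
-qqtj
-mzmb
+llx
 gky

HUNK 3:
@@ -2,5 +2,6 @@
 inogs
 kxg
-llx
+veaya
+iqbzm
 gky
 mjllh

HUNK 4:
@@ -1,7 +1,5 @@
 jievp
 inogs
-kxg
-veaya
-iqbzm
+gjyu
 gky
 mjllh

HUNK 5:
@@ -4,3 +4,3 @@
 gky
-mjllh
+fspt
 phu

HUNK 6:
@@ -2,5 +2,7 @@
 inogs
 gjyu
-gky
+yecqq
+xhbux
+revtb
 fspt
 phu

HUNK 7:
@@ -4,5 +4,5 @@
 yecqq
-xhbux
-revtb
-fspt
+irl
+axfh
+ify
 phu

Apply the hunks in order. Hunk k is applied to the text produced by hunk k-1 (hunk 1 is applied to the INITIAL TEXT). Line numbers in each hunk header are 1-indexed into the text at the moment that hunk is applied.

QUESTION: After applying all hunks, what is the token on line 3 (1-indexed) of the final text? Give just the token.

Hunk 1: at line 4 remove [wlwyu,qztv] add [mzmb,gky] -> 9 lines: jievp inogs kxg wnqru qqtj mzmb gky mjllh phu
Hunk 2: at line 3 remove [wnqru,qqtj,mzmb] add [llx] -> 7 lines: jievp inogs kxg llx gky mjllh phu
Hunk 3: at line 2 remove [llx] add [veaya,iqbzm] -> 8 lines: jievp inogs kxg veaya iqbzm gky mjllh phu
Hunk 4: at line 1 remove [kxg,veaya,iqbzm] add [gjyu] -> 6 lines: jievp inogs gjyu gky mjllh phu
Hunk 5: at line 4 remove [mjllh] add [fspt] -> 6 lines: jievp inogs gjyu gky fspt phu
Hunk 6: at line 2 remove [gky] add [yecqq,xhbux,revtb] -> 8 lines: jievp inogs gjyu yecqq xhbux revtb fspt phu
Hunk 7: at line 4 remove [xhbux,revtb,fspt] add [irl,axfh,ify] -> 8 lines: jievp inogs gjyu yecqq irl axfh ify phu
Final line 3: gjyu

Answer: gjyu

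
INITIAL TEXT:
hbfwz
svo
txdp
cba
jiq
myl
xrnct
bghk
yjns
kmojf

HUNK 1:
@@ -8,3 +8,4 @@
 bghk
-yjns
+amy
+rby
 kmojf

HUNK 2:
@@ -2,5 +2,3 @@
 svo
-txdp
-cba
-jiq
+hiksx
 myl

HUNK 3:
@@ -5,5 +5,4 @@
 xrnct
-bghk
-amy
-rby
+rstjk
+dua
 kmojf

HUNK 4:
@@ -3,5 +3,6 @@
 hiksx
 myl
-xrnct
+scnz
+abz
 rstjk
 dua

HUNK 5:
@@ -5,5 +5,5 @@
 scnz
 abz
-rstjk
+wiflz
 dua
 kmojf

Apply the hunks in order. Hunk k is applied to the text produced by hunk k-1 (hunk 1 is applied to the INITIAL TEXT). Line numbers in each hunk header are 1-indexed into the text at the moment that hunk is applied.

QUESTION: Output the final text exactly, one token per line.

Answer: hbfwz
svo
hiksx
myl
scnz
abz
wiflz
dua
kmojf

Derivation:
Hunk 1: at line 8 remove [yjns] add [amy,rby] -> 11 lines: hbfwz svo txdp cba jiq myl xrnct bghk amy rby kmojf
Hunk 2: at line 2 remove [txdp,cba,jiq] add [hiksx] -> 9 lines: hbfwz svo hiksx myl xrnct bghk amy rby kmojf
Hunk 3: at line 5 remove [bghk,amy,rby] add [rstjk,dua] -> 8 lines: hbfwz svo hiksx myl xrnct rstjk dua kmojf
Hunk 4: at line 3 remove [xrnct] add [scnz,abz] -> 9 lines: hbfwz svo hiksx myl scnz abz rstjk dua kmojf
Hunk 5: at line 5 remove [rstjk] add [wiflz] -> 9 lines: hbfwz svo hiksx myl scnz abz wiflz dua kmojf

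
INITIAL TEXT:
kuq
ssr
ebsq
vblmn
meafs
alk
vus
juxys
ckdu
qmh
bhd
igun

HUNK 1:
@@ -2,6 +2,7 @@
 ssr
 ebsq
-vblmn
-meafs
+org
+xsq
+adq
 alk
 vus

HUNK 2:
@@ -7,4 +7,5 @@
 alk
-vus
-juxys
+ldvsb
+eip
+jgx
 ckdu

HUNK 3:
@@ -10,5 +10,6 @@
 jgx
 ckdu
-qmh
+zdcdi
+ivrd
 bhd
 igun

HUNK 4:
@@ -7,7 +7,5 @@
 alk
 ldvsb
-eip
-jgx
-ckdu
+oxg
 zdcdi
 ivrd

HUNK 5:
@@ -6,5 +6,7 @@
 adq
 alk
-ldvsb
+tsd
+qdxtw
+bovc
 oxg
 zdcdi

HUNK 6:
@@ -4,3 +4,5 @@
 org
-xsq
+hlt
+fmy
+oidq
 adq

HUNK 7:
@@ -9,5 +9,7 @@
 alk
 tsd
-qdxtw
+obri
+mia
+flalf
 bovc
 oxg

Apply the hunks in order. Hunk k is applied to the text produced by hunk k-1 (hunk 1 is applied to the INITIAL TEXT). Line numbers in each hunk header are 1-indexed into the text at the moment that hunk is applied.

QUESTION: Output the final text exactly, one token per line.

Answer: kuq
ssr
ebsq
org
hlt
fmy
oidq
adq
alk
tsd
obri
mia
flalf
bovc
oxg
zdcdi
ivrd
bhd
igun

Derivation:
Hunk 1: at line 2 remove [vblmn,meafs] add [org,xsq,adq] -> 13 lines: kuq ssr ebsq org xsq adq alk vus juxys ckdu qmh bhd igun
Hunk 2: at line 7 remove [vus,juxys] add [ldvsb,eip,jgx] -> 14 lines: kuq ssr ebsq org xsq adq alk ldvsb eip jgx ckdu qmh bhd igun
Hunk 3: at line 10 remove [qmh] add [zdcdi,ivrd] -> 15 lines: kuq ssr ebsq org xsq adq alk ldvsb eip jgx ckdu zdcdi ivrd bhd igun
Hunk 4: at line 7 remove [eip,jgx,ckdu] add [oxg] -> 13 lines: kuq ssr ebsq org xsq adq alk ldvsb oxg zdcdi ivrd bhd igun
Hunk 5: at line 6 remove [ldvsb] add [tsd,qdxtw,bovc] -> 15 lines: kuq ssr ebsq org xsq adq alk tsd qdxtw bovc oxg zdcdi ivrd bhd igun
Hunk 6: at line 4 remove [xsq] add [hlt,fmy,oidq] -> 17 lines: kuq ssr ebsq org hlt fmy oidq adq alk tsd qdxtw bovc oxg zdcdi ivrd bhd igun
Hunk 7: at line 9 remove [qdxtw] add [obri,mia,flalf] -> 19 lines: kuq ssr ebsq org hlt fmy oidq adq alk tsd obri mia flalf bovc oxg zdcdi ivrd bhd igun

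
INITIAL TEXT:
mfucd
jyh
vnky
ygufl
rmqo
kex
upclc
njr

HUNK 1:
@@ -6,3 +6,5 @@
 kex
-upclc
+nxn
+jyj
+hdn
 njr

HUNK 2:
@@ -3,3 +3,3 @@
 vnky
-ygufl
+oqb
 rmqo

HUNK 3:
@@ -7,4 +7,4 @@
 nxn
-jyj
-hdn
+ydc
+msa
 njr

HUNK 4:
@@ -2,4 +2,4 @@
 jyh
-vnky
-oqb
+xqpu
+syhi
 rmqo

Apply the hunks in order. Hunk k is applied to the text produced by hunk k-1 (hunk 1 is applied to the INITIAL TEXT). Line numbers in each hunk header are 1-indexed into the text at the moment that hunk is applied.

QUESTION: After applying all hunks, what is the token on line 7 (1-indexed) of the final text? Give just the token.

Answer: nxn

Derivation:
Hunk 1: at line 6 remove [upclc] add [nxn,jyj,hdn] -> 10 lines: mfucd jyh vnky ygufl rmqo kex nxn jyj hdn njr
Hunk 2: at line 3 remove [ygufl] add [oqb] -> 10 lines: mfucd jyh vnky oqb rmqo kex nxn jyj hdn njr
Hunk 3: at line 7 remove [jyj,hdn] add [ydc,msa] -> 10 lines: mfucd jyh vnky oqb rmqo kex nxn ydc msa njr
Hunk 4: at line 2 remove [vnky,oqb] add [xqpu,syhi] -> 10 lines: mfucd jyh xqpu syhi rmqo kex nxn ydc msa njr
Final line 7: nxn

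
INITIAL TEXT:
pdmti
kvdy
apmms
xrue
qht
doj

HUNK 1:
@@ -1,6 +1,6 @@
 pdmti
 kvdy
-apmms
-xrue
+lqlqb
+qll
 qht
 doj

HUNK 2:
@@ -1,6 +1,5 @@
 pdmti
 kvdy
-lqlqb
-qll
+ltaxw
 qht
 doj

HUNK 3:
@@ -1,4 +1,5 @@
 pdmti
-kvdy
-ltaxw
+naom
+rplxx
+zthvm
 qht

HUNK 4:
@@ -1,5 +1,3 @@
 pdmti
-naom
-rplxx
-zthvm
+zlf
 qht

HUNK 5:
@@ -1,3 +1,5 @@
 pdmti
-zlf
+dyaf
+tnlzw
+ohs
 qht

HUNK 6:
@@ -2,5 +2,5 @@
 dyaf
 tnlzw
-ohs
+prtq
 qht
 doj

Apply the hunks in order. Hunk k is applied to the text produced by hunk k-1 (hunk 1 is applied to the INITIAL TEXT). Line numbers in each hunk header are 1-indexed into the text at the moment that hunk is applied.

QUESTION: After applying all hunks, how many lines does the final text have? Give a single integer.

Answer: 6

Derivation:
Hunk 1: at line 1 remove [apmms,xrue] add [lqlqb,qll] -> 6 lines: pdmti kvdy lqlqb qll qht doj
Hunk 2: at line 1 remove [lqlqb,qll] add [ltaxw] -> 5 lines: pdmti kvdy ltaxw qht doj
Hunk 3: at line 1 remove [kvdy,ltaxw] add [naom,rplxx,zthvm] -> 6 lines: pdmti naom rplxx zthvm qht doj
Hunk 4: at line 1 remove [naom,rplxx,zthvm] add [zlf] -> 4 lines: pdmti zlf qht doj
Hunk 5: at line 1 remove [zlf] add [dyaf,tnlzw,ohs] -> 6 lines: pdmti dyaf tnlzw ohs qht doj
Hunk 6: at line 2 remove [ohs] add [prtq] -> 6 lines: pdmti dyaf tnlzw prtq qht doj
Final line count: 6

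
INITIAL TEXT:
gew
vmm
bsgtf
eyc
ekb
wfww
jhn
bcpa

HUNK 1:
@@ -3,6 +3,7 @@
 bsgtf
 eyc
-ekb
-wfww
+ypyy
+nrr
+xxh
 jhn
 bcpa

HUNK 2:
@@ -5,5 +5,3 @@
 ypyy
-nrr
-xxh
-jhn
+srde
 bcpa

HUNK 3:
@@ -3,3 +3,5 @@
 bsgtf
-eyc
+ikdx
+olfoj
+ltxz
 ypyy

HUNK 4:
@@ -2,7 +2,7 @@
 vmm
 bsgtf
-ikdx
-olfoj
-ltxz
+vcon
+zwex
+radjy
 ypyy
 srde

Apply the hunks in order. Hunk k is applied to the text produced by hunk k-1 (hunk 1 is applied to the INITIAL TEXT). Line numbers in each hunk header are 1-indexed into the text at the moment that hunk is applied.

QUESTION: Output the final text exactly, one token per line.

Hunk 1: at line 3 remove [ekb,wfww] add [ypyy,nrr,xxh] -> 9 lines: gew vmm bsgtf eyc ypyy nrr xxh jhn bcpa
Hunk 2: at line 5 remove [nrr,xxh,jhn] add [srde] -> 7 lines: gew vmm bsgtf eyc ypyy srde bcpa
Hunk 3: at line 3 remove [eyc] add [ikdx,olfoj,ltxz] -> 9 lines: gew vmm bsgtf ikdx olfoj ltxz ypyy srde bcpa
Hunk 4: at line 2 remove [ikdx,olfoj,ltxz] add [vcon,zwex,radjy] -> 9 lines: gew vmm bsgtf vcon zwex radjy ypyy srde bcpa

Answer: gew
vmm
bsgtf
vcon
zwex
radjy
ypyy
srde
bcpa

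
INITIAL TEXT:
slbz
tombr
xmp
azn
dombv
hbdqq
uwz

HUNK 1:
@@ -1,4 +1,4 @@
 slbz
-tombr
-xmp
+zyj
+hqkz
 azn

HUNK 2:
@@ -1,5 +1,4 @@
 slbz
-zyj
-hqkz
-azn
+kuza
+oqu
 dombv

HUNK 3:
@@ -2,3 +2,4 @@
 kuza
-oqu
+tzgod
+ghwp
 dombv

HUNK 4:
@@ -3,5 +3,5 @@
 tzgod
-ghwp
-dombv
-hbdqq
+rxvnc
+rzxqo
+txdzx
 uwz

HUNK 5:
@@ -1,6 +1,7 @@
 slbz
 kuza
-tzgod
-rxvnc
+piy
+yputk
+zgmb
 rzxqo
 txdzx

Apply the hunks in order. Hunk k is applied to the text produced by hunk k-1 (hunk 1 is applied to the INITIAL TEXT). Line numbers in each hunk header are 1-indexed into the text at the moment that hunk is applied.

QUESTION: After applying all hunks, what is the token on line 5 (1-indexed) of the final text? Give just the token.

Hunk 1: at line 1 remove [tombr,xmp] add [zyj,hqkz] -> 7 lines: slbz zyj hqkz azn dombv hbdqq uwz
Hunk 2: at line 1 remove [zyj,hqkz,azn] add [kuza,oqu] -> 6 lines: slbz kuza oqu dombv hbdqq uwz
Hunk 3: at line 2 remove [oqu] add [tzgod,ghwp] -> 7 lines: slbz kuza tzgod ghwp dombv hbdqq uwz
Hunk 4: at line 3 remove [ghwp,dombv,hbdqq] add [rxvnc,rzxqo,txdzx] -> 7 lines: slbz kuza tzgod rxvnc rzxqo txdzx uwz
Hunk 5: at line 1 remove [tzgod,rxvnc] add [piy,yputk,zgmb] -> 8 lines: slbz kuza piy yputk zgmb rzxqo txdzx uwz
Final line 5: zgmb

Answer: zgmb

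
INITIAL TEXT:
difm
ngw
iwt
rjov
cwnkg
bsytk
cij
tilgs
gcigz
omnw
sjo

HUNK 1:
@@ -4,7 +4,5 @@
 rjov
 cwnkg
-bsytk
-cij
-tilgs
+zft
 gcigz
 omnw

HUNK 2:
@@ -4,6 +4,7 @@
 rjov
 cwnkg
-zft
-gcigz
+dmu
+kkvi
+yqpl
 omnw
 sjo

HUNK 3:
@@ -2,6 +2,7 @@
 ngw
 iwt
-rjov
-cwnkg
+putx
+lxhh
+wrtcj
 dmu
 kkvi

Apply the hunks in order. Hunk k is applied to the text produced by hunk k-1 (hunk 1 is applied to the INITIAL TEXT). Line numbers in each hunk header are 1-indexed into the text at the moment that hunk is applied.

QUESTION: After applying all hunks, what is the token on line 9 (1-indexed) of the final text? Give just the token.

Answer: yqpl

Derivation:
Hunk 1: at line 4 remove [bsytk,cij,tilgs] add [zft] -> 9 lines: difm ngw iwt rjov cwnkg zft gcigz omnw sjo
Hunk 2: at line 4 remove [zft,gcigz] add [dmu,kkvi,yqpl] -> 10 lines: difm ngw iwt rjov cwnkg dmu kkvi yqpl omnw sjo
Hunk 3: at line 2 remove [rjov,cwnkg] add [putx,lxhh,wrtcj] -> 11 lines: difm ngw iwt putx lxhh wrtcj dmu kkvi yqpl omnw sjo
Final line 9: yqpl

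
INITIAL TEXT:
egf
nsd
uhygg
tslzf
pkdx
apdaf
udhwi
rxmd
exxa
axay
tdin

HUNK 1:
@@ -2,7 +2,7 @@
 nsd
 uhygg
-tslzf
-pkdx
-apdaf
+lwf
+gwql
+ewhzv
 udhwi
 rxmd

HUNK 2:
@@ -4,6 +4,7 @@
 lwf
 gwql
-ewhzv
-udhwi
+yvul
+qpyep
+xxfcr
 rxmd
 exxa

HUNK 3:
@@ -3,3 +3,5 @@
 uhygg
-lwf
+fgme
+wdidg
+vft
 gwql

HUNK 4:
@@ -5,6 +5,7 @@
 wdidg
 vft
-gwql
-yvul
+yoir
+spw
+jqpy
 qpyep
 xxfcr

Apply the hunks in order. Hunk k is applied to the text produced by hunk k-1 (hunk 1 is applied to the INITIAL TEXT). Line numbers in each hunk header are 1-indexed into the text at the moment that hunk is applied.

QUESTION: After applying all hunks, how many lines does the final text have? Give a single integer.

Hunk 1: at line 2 remove [tslzf,pkdx,apdaf] add [lwf,gwql,ewhzv] -> 11 lines: egf nsd uhygg lwf gwql ewhzv udhwi rxmd exxa axay tdin
Hunk 2: at line 4 remove [ewhzv,udhwi] add [yvul,qpyep,xxfcr] -> 12 lines: egf nsd uhygg lwf gwql yvul qpyep xxfcr rxmd exxa axay tdin
Hunk 3: at line 3 remove [lwf] add [fgme,wdidg,vft] -> 14 lines: egf nsd uhygg fgme wdidg vft gwql yvul qpyep xxfcr rxmd exxa axay tdin
Hunk 4: at line 5 remove [gwql,yvul] add [yoir,spw,jqpy] -> 15 lines: egf nsd uhygg fgme wdidg vft yoir spw jqpy qpyep xxfcr rxmd exxa axay tdin
Final line count: 15

Answer: 15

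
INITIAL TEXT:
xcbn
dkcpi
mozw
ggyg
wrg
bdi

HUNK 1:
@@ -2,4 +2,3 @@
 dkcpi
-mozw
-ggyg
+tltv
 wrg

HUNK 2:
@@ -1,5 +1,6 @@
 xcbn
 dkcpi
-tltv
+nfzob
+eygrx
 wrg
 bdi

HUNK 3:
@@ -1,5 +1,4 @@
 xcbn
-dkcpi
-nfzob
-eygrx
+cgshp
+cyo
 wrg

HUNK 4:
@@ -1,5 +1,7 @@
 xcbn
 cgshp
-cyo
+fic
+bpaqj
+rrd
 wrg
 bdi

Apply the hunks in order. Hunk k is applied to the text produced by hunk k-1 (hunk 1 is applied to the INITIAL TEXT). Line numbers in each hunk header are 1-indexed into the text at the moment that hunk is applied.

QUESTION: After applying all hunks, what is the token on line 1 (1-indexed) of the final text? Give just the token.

Answer: xcbn

Derivation:
Hunk 1: at line 2 remove [mozw,ggyg] add [tltv] -> 5 lines: xcbn dkcpi tltv wrg bdi
Hunk 2: at line 1 remove [tltv] add [nfzob,eygrx] -> 6 lines: xcbn dkcpi nfzob eygrx wrg bdi
Hunk 3: at line 1 remove [dkcpi,nfzob,eygrx] add [cgshp,cyo] -> 5 lines: xcbn cgshp cyo wrg bdi
Hunk 4: at line 1 remove [cyo] add [fic,bpaqj,rrd] -> 7 lines: xcbn cgshp fic bpaqj rrd wrg bdi
Final line 1: xcbn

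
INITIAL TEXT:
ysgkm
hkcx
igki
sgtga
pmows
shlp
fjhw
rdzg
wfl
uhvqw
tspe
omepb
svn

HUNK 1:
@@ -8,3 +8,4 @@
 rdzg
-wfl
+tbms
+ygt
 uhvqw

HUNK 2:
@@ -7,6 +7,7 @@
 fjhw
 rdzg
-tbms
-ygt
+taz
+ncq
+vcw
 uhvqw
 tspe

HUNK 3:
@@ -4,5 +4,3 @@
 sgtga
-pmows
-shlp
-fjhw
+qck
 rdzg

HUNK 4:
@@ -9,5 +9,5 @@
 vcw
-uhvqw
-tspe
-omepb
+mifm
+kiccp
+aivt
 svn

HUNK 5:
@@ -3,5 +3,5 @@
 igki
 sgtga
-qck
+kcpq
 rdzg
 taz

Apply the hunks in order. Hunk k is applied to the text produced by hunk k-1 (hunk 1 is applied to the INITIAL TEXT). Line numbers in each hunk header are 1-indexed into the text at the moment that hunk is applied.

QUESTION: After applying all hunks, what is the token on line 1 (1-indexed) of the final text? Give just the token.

Hunk 1: at line 8 remove [wfl] add [tbms,ygt] -> 14 lines: ysgkm hkcx igki sgtga pmows shlp fjhw rdzg tbms ygt uhvqw tspe omepb svn
Hunk 2: at line 7 remove [tbms,ygt] add [taz,ncq,vcw] -> 15 lines: ysgkm hkcx igki sgtga pmows shlp fjhw rdzg taz ncq vcw uhvqw tspe omepb svn
Hunk 3: at line 4 remove [pmows,shlp,fjhw] add [qck] -> 13 lines: ysgkm hkcx igki sgtga qck rdzg taz ncq vcw uhvqw tspe omepb svn
Hunk 4: at line 9 remove [uhvqw,tspe,omepb] add [mifm,kiccp,aivt] -> 13 lines: ysgkm hkcx igki sgtga qck rdzg taz ncq vcw mifm kiccp aivt svn
Hunk 5: at line 3 remove [qck] add [kcpq] -> 13 lines: ysgkm hkcx igki sgtga kcpq rdzg taz ncq vcw mifm kiccp aivt svn
Final line 1: ysgkm

Answer: ysgkm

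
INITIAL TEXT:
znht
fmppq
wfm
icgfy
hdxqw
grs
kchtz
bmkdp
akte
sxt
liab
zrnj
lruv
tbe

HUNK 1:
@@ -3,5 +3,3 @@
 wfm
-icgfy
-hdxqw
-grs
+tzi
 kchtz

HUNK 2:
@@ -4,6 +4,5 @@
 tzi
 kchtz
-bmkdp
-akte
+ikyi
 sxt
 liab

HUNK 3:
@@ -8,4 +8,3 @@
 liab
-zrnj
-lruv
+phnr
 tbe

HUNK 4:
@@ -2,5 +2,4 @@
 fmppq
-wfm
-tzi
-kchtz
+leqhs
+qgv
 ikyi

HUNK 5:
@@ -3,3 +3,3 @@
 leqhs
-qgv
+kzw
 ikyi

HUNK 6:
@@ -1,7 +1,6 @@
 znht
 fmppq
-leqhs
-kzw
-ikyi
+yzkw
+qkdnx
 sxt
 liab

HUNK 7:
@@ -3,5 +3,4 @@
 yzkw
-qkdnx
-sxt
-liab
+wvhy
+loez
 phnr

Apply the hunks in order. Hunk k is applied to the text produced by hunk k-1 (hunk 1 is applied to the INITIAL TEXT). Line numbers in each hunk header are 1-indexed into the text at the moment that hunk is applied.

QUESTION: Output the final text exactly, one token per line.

Answer: znht
fmppq
yzkw
wvhy
loez
phnr
tbe

Derivation:
Hunk 1: at line 3 remove [icgfy,hdxqw,grs] add [tzi] -> 12 lines: znht fmppq wfm tzi kchtz bmkdp akte sxt liab zrnj lruv tbe
Hunk 2: at line 4 remove [bmkdp,akte] add [ikyi] -> 11 lines: znht fmppq wfm tzi kchtz ikyi sxt liab zrnj lruv tbe
Hunk 3: at line 8 remove [zrnj,lruv] add [phnr] -> 10 lines: znht fmppq wfm tzi kchtz ikyi sxt liab phnr tbe
Hunk 4: at line 2 remove [wfm,tzi,kchtz] add [leqhs,qgv] -> 9 lines: znht fmppq leqhs qgv ikyi sxt liab phnr tbe
Hunk 5: at line 3 remove [qgv] add [kzw] -> 9 lines: znht fmppq leqhs kzw ikyi sxt liab phnr tbe
Hunk 6: at line 1 remove [leqhs,kzw,ikyi] add [yzkw,qkdnx] -> 8 lines: znht fmppq yzkw qkdnx sxt liab phnr tbe
Hunk 7: at line 3 remove [qkdnx,sxt,liab] add [wvhy,loez] -> 7 lines: znht fmppq yzkw wvhy loez phnr tbe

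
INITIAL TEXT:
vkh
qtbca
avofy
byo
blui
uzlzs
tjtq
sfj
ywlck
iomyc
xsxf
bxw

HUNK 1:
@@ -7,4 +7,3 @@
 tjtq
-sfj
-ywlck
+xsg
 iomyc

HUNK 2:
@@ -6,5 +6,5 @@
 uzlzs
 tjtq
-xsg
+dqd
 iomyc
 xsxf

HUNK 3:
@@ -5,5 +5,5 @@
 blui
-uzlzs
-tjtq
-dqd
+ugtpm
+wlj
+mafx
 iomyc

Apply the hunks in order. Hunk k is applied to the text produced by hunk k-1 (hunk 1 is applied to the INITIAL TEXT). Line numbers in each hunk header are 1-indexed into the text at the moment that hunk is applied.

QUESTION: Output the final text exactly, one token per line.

Answer: vkh
qtbca
avofy
byo
blui
ugtpm
wlj
mafx
iomyc
xsxf
bxw

Derivation:
Hunk 1: at line 7 remove [sfj,ywlck] add [xsg] -> 11 lines: vkh qtbca avofy byo blui uzlzs tjtq xsg iomyc xsxf bxw
Hunk 2: at line 6 remove [xsg] add [dqd] -> 11 lines: vkh qtbca avofy byo blui uzlzs tjtq dqd iomyc xsxf bxw
Hunk 3: at line 5 remove [uzlzs,tjtq,dqd] add [ugtpm,wlj,mafx] -> 11 lines: vkh qtbca avofy byo blui ugtpm wlj mafx iomyc xsxf bxw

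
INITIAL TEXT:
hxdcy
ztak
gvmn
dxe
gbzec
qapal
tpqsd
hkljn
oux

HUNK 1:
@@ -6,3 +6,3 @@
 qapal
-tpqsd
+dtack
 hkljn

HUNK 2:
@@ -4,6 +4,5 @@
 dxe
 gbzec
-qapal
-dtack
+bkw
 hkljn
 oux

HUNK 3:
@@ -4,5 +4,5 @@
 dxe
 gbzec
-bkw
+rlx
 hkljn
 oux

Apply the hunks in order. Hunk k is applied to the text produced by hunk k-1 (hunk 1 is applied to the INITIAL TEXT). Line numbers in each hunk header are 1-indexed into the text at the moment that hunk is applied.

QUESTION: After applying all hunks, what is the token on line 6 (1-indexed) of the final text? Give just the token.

Answer: rlx

Derivation:
Hunk 1: at line 6 remove [tpqsd] add [dtack] -> 9 lines: hxdcy ztak gvmn dxe gbzec qapal dtack hkljn oux
Hunk 2: at line 4 remove [qapal,dtack] add [bkw] -> 8 lines: hxdcy ztak gvmn dxe gbzec bkw hkljn oux
Hunk 3: at line 4 remove [bkw] add [rlx] -> 8 lines: hxdcy ztak gvmn dxe gbzec rlx hkljn oux
Final line 6: rlx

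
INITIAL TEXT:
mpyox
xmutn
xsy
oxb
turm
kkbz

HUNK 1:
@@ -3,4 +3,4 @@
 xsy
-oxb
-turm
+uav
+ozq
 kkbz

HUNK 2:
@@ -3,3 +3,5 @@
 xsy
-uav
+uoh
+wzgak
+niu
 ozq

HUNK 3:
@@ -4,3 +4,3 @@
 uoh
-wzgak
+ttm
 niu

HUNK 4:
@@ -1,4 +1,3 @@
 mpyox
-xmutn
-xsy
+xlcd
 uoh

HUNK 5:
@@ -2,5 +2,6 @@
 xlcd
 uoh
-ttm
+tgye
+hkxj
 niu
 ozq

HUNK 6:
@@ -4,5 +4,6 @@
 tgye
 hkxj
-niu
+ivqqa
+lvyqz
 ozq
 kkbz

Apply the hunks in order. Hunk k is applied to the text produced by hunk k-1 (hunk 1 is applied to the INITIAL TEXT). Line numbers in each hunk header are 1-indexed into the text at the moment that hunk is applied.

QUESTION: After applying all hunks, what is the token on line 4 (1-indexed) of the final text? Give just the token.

Hunk 1: at line 3 remove [oxb,turm] add [uav,ozq] -> 6 lines: mpyox xmutn xsy uav ozq kkbz
Hunk 2: at line 3 remove [uav] add [uoh,wzgak,niu] -> 8 lines: mpyox xmutn xsy uoh wzgak niu ozq kkbz
Hunk 3: at line 4 remove [wzgak] add [ttm] -> 8 lines: mpyox xmutn xsy uoh ttm niu ozq kkbz
Hunk 4: at line 1 remove [xmutn,xsy] add [xlcd] -> 7 lines: mpyox xlcd uoh ttm niu ozq kkbz
Hunk 5: at line 2 remove [ttm] add [tgye,hkxj] -> 8 lines: mpyox xlcd uoh tgye hkxj niu ozq kkbz
Hunk 6: at line 4 remove [niu] add [ivqqa,lvyqz] -> 9 lines: mpyox xlcd uoh tgye hkxj ivqqa lvyqz ozq kkbz
Final line 4: tgye

Answer: tgye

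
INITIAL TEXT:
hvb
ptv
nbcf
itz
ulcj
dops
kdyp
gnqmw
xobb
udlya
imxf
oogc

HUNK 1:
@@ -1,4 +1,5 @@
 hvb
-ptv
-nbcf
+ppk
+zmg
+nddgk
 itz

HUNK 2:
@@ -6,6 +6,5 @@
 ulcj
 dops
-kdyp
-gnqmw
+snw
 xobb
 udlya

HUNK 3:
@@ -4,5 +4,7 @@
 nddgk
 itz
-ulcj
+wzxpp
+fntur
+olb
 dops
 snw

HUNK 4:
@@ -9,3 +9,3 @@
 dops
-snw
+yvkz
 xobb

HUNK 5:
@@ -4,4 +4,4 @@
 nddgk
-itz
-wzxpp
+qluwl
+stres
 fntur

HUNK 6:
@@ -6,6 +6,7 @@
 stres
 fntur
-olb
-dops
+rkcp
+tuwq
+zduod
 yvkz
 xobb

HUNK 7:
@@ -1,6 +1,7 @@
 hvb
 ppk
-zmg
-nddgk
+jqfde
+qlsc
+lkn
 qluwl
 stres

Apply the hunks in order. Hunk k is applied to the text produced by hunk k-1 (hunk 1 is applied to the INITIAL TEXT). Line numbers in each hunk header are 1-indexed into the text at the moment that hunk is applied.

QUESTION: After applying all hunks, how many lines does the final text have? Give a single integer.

Answer: 16

Derivation:
Hunk 1: at line 1 remove [ptv,nbcf] add [ppk,zmg,nddgk] -> 13 lines: hvb ppk zmg nddgk itz ulcj dops kdyp gnqmw xobb udlya imxf oogc
Hunk 2: at line 6 remove [kdyp,gnqmw] add [snw] -> 12 lines: hvb ppk zmg nddgk itz ulcj dops snw xobb udlya imxf oogc
Hunk 3: at line 4 remove [ulcj] add [wzxpp,fntur,olb] -> 14 lines: hvb ppk zmg nddgk itz wzxpp fntur olb dops snw xobb udlya imxf oogc
Hunk 4: at line 9 remove [snw] add [yvkz] -> 14 lines: hvb ppk zmg nddgk itz wzxpp fntur olb dops yvkz xobb udlya imxf oogc
Hunk 5: at line 4 remove [itz,wzxpp] add [qluwl,stres] -> 14 lines: hvb ppk zmg nddgk qluwl stres fntur olb dops yvkz xobb udlya imxf oogc
Hunk 6: at line 6 remove [olb,dops] add [rkcp,tuwq,zduod] -> 15 lines: hvb ppk zmg nddgk qluwl stres fntur rkcp tuwq zduod yvkz xobb udlya imxf oogc
Hunk 7: at line 1 remove [zmg,nddgk] add [jqfde,qlsc,lkn] -> 16 lines: hvb ppk jqfde qlsc lkn qluwl stres fntur rkcp tuwq zduod yvkz xobb udlya imxf oogc
Final line count: 16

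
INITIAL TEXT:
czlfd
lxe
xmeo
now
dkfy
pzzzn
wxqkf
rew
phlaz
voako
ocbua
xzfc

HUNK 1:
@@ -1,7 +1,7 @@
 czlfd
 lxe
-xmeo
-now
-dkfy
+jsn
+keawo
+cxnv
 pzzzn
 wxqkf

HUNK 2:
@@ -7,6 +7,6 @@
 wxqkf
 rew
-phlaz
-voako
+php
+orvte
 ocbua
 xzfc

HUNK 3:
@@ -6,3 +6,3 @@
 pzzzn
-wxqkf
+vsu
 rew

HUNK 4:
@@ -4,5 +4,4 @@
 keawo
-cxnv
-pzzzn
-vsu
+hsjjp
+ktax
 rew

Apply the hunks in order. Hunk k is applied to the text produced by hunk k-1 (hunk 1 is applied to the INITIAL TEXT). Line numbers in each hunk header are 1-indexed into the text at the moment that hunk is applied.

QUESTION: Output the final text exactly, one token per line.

Hunk 1: at line 1 remove [xmeo,now,dkfy] add [jsn,keawo,cxnv] -> 12 lines: czlfd lxe jsn keawo cxnv pzzzn wxqkf rew phlaz voako ocbua xzfc
Hunk 2: at line 7 remove [phlaz,voako] add [php,orvte] -> 12 lines: czlfd lxe jsn keawo cxnv pzzzn wxqkf rew php orvte ocbua xzfc
Hunk 3: at line 6 remove [wxqkf] add [vsu] -> 12 lines: czlfd lxe jsn keawo cxnv pzzzn vsu rew php orvte ocbua xzfc
Hunk 4: at line 4 remove [cxnv,pzzzn,vsu] add [hsjjp,ktax] -> 11 lines: czlfd lxe jsn keawo hsjjp ktax rew php orvte ocbua xzfc

Answer: czlfd
lxe
jsn
keawo
hsjjp
ktax
rew
php
orvte
ocbua
xzfc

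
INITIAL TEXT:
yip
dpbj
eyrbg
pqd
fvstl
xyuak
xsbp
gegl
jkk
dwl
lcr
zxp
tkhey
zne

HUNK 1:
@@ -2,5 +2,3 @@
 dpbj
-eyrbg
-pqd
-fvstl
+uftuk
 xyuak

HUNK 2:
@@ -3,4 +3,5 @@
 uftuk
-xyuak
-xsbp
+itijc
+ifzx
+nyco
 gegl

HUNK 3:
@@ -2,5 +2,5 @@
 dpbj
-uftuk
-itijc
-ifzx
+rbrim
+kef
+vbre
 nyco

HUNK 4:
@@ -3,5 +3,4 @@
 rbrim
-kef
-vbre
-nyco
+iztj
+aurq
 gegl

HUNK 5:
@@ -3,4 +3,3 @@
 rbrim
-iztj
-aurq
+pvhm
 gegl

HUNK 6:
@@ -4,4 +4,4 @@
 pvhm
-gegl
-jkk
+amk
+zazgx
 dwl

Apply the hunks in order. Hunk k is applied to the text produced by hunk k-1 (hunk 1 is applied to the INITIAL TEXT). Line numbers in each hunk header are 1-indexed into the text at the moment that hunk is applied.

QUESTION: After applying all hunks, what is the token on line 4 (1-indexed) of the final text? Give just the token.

Answer: pvhm

Derivation:
Hunk 1: at line 2 remove [eyrbg,pqd,fvstl] add [uftuk] -> 12 lines: yip dpbj uftuk xyuak xsbp gegl jkk dwl lcr zxp tkhey zne
Hunk 2: at line 3 remove [xyuak,xsbp] add [itijc,ifzx,nyco] -> 13 lines: yip dpbj uftuk itijc ifzx nyco gegl jkk dwl lcr zxp tkhey zne
Hunk 3: at line 2 remove [uftuk,itijc,ifzx] add [rbrim,kef,vbre] -> 13 lines: yip dpbj rbrim kef vbre nyco gegl jkk dwl lcr zxp tkhey zne
Hunk 4: at line 3 remove [kef,vbre,nyco] add [iztj,aurq] -> 12 lines: yip dpbj rbrim iztj aurq gegl jkk dwl lcr zxp tkhey zne
Hunk 5: at line 3 remove [iztj,aurq] add [pvhm] -> 11 lines: yip dpbj rbrim pvhm gegl jkk dwl lcr zxp tkhey zne
Hunk 6: at line 4 remove [gegl,jkk] add [amk,zazgx] -> 11 lines: yip dpbj rbrim pvhm amk zazgx dwl lcr zxp tkhey zne
Final line 4: pvhm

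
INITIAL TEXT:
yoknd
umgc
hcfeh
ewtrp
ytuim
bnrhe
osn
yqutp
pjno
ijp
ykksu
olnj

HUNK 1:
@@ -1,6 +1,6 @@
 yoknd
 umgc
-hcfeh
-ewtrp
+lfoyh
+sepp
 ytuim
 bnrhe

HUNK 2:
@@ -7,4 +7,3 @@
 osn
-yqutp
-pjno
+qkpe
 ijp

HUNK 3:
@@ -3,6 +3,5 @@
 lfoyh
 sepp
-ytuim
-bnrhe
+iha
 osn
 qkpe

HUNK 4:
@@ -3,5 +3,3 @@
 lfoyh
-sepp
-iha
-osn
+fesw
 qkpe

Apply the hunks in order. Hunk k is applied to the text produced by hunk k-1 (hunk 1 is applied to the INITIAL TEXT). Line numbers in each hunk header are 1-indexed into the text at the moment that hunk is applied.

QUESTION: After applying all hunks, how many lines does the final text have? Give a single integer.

Answer: 8

Derivation:
Hunk 1: at line 1 remove [hcfeh,ewtrp] add [lfoyh,sepp] -> 12 lines: yoknd umgc lfoyh sepp ytuim bnrhe osn yqutp pjno ijp ykksu olnj
Hunk 2: at line 7 remove [yqutp,pjno] add [qkpe] -> 11 lines: yoknd umgc lfoyh sepp ytuim bnrhe osn qkpe ijp ykksu olnj
Hunk 3: at line 3 remove [ytuim,bnrhe] add [iha] -> 10 lines: yoknd umgc lfoyh sepp iha osn qkpe ijp ykksu olnj
Hunk 4: at line 3 remove [sepp,iha,osn] add [fesw] -> 8 lines: yoknd umgc lfoyh fesw qkpe ijp ykksu olnj
Final line count: 8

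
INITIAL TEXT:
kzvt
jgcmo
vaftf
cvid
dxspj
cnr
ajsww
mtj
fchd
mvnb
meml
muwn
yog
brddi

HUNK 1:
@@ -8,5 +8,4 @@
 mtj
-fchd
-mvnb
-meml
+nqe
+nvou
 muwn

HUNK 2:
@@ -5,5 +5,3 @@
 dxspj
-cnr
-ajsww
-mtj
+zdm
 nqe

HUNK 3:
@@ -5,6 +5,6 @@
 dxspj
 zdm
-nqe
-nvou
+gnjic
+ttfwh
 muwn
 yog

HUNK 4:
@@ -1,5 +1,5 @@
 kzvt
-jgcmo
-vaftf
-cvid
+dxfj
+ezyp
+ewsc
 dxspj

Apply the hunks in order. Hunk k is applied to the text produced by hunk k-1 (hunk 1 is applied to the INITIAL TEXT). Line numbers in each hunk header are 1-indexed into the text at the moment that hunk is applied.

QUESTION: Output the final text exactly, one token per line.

Hunk 1: at line 8 remove [fchd,mvnb,meml] add [nqe,nvou] -> 13 lines: kzvt jgcmo vaftf cvid dxspj cnr ajsww mtj nqe nvou muwn yog brddi
Hunk 2: at line 5 remove [cnr,ajsww,mtj] add [zdm] -> 11 lines: kzvt jgcmo vaftf cvid dxspj zdm nqe nvou muwn yog brddi
Hunk 3: at line 5 remove [nqe,nvou] add [gnjic,ttfwh] -> 11 lines: kzvt jgcmo vaftf cvid dxspj zdm gnjic ttfwh muwn yog brddi
Hunk 4: at line 1 remove [jgcmo,vaftf,cvid] add [dxfj,ezyp,ewsc] -> 11 lines: kzvt dxfj ezyp ewsc dxspj zdm gnjic ttfwh muwn yog brddi

Answer: kzvt
dxfj
ezyp
ewsc
dxspj
zdm
gnjic
ttfwh
muwn
yog
brddi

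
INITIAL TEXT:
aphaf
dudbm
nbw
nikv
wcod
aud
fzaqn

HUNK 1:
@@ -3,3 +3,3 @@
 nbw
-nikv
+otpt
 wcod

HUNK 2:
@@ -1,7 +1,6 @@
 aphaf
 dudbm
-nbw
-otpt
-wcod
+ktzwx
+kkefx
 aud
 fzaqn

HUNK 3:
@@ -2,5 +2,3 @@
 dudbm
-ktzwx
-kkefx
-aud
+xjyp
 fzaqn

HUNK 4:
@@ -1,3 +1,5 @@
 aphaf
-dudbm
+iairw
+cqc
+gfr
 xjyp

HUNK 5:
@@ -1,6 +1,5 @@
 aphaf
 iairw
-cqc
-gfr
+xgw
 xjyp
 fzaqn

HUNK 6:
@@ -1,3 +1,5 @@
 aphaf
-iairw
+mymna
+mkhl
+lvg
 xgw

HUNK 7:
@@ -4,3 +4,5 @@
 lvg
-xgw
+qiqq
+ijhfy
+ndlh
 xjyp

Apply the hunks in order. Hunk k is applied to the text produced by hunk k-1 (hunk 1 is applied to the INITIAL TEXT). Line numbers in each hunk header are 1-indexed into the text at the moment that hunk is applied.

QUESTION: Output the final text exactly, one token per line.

Answer: aphaf
mymna
mkhl
lvg
qiqq
ijhfy
ndlh
xjyp
fzaqn

Derivation:
Hunk 1: at line 3 remove [nikv] add [otpt] -> 7 lines: aphaf dudbm nbw otpt wcod aud fzaqn
Hunk 2: at line 1 remove [nbw,otpt,wcod] add [ktzwx,kkefx] -> 6 lines: aphaf dudbm ktzwx kkefx aud fzaqn
Hunk 3: at line 2 remove [ktzwx,kkefx,aud] add [xjyp] -> 4 lines: aphaf dudbm xjyp fzaqn
Hunk 4: at line 1 remove [dudbm] add [iairw,cqc,gfr] -> 6 lines: aphaf iairw cqc gfr xjyp fzaqn
Hunk 5: at line 1 remove [cqc,gfr] add [xgw] -> 5 lines: aphaf iairw xgw xjyp fzaqn
Hunk 6: at line 1 remove [iairw] add [mymna,mkhl,lvg] -> 7 lines: aphaf mymna mkhl lvg xgw xjyp fzaqn
Hunk 7: at line 4 remove [xgw] add [qiqq,ijhfy,ndlh] -> 9 lines: aphaf mymna mkhl lvg qiqq ijhfy ndlh xjyp fzaqn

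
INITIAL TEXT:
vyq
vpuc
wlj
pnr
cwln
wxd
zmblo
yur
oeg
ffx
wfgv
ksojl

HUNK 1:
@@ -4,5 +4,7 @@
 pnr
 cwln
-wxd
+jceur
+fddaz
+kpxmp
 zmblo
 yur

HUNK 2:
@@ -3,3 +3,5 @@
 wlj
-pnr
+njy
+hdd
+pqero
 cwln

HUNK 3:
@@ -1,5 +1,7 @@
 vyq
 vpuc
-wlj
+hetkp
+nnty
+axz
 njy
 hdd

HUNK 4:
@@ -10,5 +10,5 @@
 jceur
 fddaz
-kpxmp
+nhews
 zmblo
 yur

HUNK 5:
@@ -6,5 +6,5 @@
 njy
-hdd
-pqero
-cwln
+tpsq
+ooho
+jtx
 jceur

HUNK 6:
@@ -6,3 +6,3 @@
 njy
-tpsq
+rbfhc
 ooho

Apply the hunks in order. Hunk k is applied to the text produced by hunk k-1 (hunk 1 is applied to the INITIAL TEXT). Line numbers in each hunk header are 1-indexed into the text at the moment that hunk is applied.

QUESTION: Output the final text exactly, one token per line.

Hunk 1: at line 4 remove [wxd] add [jceur,fddaz,kpxmp] -> 14 lines: vyq vpuc wlj pnr cwln jceur fddaz kpxmp zmblo yur oeg ffx wfgv ksojl
Hunk 2: at line 3 remove [pnr] add [njy,hdd,pqero] -> 16 lines: vyq vpuc wlj njy hdd pqero cwln jceur fddaz kpxmp zmblo yur oeg ffx wfgv ksojl
Hunk 3: at line 1 remove [wlj] add [hetkp,nnty,axz] -> 18 lines: vyq vpuc hetkp nnty axz njy hdd pqero cwln jceur fddaz kpxmp zmblo yur oeg ffx wfgv ksojl
Hunk 4: at line 10 remove [kpxmp] add [nhews] -> 18 lines: vyq vpuc hetkp nnty axz njy hdd pqero cwln jceur fddaz nhews zmblo yur oeg ffx wfgv ksojl
Hunk 5: at line 6 remove [hdd,pqero,cwln] add [tpsq,ooho,jtx] -> 18 lines: vyq vpuc hetkp nnty axz njy tpsq ooho jtx jceur fddaz nhews zmblo yur oeg ffx wfgv ksojl
Hunk 6: at line 6 remove [tpsq] add [rbfhc] -> 18 lines: vyq vpuc hetkp nnty axz njy rbfhc ooho jtx jceur fddaz nhews zmblo yur oeg ffx wfgv ksojl

Answer: vyq
vpuc
hetkp
nnty
axz
njy
rbfhc
ooho
jtx
jceur
fddaz
nhews
zmblo
yur
oeg
ffx
wfgv
ksojl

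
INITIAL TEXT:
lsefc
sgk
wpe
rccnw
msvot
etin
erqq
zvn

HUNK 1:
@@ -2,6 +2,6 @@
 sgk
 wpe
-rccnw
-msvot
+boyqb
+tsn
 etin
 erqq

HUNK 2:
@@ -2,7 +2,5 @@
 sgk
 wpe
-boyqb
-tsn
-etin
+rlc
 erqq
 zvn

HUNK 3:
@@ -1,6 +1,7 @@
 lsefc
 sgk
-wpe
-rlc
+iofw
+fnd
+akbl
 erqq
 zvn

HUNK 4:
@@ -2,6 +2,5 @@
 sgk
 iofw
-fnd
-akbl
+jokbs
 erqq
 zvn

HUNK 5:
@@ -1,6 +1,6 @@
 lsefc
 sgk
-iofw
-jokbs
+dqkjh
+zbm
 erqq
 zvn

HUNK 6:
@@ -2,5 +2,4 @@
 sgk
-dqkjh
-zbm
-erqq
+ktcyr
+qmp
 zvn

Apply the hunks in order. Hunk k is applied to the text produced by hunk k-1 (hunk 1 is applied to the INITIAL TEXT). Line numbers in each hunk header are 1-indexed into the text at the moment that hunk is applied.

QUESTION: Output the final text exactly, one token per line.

Answer: lsefc
sgk
ktcyr
qmp
zvn

Derivation:
Hunk 1: at line 2 remove [rccnw,msvot] add [boyqb,tsn] -> 8 lines: lsefc sgk wpe boyqb tsn etin erqq zvn
Hunk 2: at line 2 remove [boyqb,tsn,etin] add [rlc] -> 6 lines: lsefc sgk wpe rlc erqq zvn
Hunk 3: at line 1 remove [wpe,rlc] add [iofw,fnd,akbl] -> 7 lines: lsefc sgk iofw fnd akbl erqq zvn
Hunk 4: at line 2 remove [fnd,akbl] add [jokbs] -> 6 lines: lsefc sgk iofw jokbs erqq zvn
Hunk 5: at line 1 remove [iofw,jokbs] add [dqkjh,zbm] -> 6 lines: lsefc sgk dqkjh zbm erqq zvn
Hunk 6: at line 2 remove [dqkjh,zbm,erqq] add [ktcyr,qmp] -> 5 lines: lsefc sgk ktcyr qmp zvn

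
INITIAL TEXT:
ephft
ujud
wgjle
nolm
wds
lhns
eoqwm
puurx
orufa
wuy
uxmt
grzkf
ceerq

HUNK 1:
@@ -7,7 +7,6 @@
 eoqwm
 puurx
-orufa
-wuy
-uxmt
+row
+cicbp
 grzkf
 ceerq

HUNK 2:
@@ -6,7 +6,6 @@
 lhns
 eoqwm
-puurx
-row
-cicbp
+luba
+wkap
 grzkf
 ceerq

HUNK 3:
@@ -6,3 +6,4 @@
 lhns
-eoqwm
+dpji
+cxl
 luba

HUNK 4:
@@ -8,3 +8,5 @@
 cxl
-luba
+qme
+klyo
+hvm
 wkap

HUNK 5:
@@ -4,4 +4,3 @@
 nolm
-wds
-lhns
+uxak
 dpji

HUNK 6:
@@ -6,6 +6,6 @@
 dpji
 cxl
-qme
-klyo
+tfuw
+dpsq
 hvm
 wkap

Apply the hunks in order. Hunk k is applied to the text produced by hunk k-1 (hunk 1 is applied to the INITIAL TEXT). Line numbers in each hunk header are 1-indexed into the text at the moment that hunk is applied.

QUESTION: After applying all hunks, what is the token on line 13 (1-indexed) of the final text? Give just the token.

Hunk 1: at line 7 remove [orufa,wuy,uxmt] add [row,cicbp] -> 12 lines: ephft ujud wgjle nolm wds lhns eoqwm puurx row cicbp grzkf ceerq
Hunk 2: at line 6 remove [puurx,row,cicbp] add [luba,wkap] -> 11 lines: ephft ujud wgjle nolm wds lhns eoqwm luba wkap grzkf ceerq
Hunk 3: at line 6 remove [eoqwm] add [dpji,cxl] -> 12 lines: ephft ujud wgjle nolm wds lhns dpji cxl luba wkap grzkf ceerq
Hunk 4: at line 8 remove [luba] add [qme,klyo,hvm] -> 14 lines: ephft ujud wgjle nolm wds lhns dpji cxl qme klyo hvm wkap grzkf ceerq
Hunk 5: at line 4 remove [wds,lhns] add [uxak] -> 13 lines: ephft ujud wgjle nolm uxak dpji cxl qme klyo hvm wkap grzkf ceerq
Hunk 6: at line 6 remove [qme,klyo] add [tfuw,dpsq] -> 13 lines: ephft ujud wgjle nolm uxak dpji cxl tfuw dpsq hvm wkap grzkf ceerq
Final line 13: ceerq

Answer: ceerq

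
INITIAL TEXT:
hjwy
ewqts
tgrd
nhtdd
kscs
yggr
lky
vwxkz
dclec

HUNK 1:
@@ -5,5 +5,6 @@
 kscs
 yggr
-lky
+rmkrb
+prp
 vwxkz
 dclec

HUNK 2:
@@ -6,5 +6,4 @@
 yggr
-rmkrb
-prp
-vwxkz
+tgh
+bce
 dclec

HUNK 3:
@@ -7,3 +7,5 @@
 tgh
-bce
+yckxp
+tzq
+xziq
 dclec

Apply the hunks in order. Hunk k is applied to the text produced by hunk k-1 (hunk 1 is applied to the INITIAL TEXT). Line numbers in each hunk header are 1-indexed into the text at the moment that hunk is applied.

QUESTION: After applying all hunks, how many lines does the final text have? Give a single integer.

Answer: 11

Derivation:
Hunk 1: at line 5 remove [lky] add [rmkrb,prp] -> 10 lines: hjwy ewqts tgrd nhtdd kscs yggr rmkrb prp vwxkz dclec
Hunk 2: at line 6 remove [rmkrb,prp,vwxkz] add [tgh,bce] -> 9 lines: hjwy ewqts tgrd nhtdd kscs yggr tgh bce dclec
Hunk 3: at line 7 remove [bce] add [yckxp,tzq,xziq] -> 11 lines: hjwy ewqts tgrd nhtdd kscs yggr tgh yckxp tzq xziq dclec
Final line count: 11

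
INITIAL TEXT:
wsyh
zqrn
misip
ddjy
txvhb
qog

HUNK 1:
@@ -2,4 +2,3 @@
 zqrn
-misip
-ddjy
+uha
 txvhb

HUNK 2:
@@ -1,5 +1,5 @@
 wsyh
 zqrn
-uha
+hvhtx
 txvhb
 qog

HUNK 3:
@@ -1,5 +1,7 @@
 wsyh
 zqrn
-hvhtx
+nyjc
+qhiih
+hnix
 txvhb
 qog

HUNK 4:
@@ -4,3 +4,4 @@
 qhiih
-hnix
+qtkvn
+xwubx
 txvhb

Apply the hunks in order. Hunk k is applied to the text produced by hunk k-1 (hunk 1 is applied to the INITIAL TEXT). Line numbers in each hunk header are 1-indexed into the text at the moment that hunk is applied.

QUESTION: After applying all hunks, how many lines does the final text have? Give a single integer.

Answer: 8

Derivation:
Hunk 1: at line 2 remove [misip,ddjy] add [uha] -> 5 lines: wsyh zqrn uha txvhb qog
Hunk 2: at line 1 remove [uha] add [hvhtx] -> 5 lines: wsyh zqrn hvhtx txvhb qog
Hunk 3: at line 1 remove [hvhtx] add [nyjc,qhiih,hnix] -> 7 lines: wsyh zqrn nyjc qhiih hnix txvhb qog
Hunk 4: at line 4 remove [hnix] add [qtkvn,xwubx] -> 8 lines: wsyh zqrn nyjc qhiih qtkvn xwubx txvhb qog
Final line count: 8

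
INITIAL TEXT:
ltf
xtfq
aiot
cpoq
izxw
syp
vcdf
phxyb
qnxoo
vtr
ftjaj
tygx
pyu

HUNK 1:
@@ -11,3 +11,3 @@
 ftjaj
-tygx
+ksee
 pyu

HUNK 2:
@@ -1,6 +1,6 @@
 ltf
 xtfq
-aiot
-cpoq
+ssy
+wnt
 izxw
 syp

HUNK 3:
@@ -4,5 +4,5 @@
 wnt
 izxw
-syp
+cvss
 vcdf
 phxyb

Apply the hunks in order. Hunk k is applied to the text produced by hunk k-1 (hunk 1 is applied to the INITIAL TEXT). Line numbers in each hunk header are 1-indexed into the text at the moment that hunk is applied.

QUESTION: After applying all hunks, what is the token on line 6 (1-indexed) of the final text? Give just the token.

Hunk 1: at line 11 remove [tygx] add [ksee] -> 13 lines: ltf xtfq aiot cpoq izxw syp vcdf phxyb qnxoo vtr ftjaj ksee pyu
Hunk 2: at line 1 remove [aiot,cpoq] add [ssy,wnt] -> 13 lines: ltf xtfq ssy wnt izxw syp vcdf phxyb qnxoo vtr ftjaj ksee pyu
Hunk 3: at line 4 remove [syp] add [cvss] -> 13 lines: ltf xtfq ssy wnt izxw cvss vcdf phxyb qnxoo vtr ftjaj ksee pyu
Final line 6: cvss

Answer: cvss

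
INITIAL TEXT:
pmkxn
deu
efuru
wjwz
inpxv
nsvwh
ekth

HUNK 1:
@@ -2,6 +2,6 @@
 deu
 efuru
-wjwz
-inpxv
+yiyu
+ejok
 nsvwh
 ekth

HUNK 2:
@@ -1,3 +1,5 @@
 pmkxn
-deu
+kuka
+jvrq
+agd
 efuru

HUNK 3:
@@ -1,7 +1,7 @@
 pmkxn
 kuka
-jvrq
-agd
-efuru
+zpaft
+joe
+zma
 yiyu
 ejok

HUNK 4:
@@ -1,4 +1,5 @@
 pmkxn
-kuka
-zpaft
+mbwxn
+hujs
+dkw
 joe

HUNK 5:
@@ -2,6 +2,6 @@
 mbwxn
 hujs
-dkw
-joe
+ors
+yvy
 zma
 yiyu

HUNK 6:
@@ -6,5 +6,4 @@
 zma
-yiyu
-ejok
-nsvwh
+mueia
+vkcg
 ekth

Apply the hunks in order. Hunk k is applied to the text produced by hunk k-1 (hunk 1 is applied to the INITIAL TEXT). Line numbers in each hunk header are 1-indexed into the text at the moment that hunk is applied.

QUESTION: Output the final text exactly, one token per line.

Answer: pmkxn
mbwxn
hujs
ors
yvy
zma
mueia
vkcg
ekth

Derivation:
Hunk 1: at line 2 remove [wjwz,inpxv] add [yiyu,ejok] -> 7 lines: pmkxn deu efuru yiyu ejok nsvwh ekth
Hunk 2: at line 1 remove [deu] add [kuka,jvrq,agd] -> 9 lines: pmkxn kuka jvrq agd efuru yiyu ejok nsvwh ekth
Hunk 3: at line 1 remove [jvrq,agd,efuru] add [zpaft,joe,zma] -> 9 lines: pmkxn kuka zpaft joe zma yiyu ejok nsvwh ekth
Hunk 4: at line 1 remove [kuka,zpaft] add [mbwxn,hujs,dkw] -> 10 lines: pmkxn mbwxn hujs dkw joe zma yiyu ejok nsvwh ekth
Hunk 5: at line 2 remove [dkw,joe] add [ors,yvy] -> 10 lines: pmkxn mbwxn hujs ors yvy zma yiyu ejok nsvwh ekth
Hunk 6: at line 6 remove [yiyu,ejok,nsvwh] add [mueia,vkcg] -> 9 lines: pmkxn mbwxn hujs ors yvy zma mueia vkcg ekth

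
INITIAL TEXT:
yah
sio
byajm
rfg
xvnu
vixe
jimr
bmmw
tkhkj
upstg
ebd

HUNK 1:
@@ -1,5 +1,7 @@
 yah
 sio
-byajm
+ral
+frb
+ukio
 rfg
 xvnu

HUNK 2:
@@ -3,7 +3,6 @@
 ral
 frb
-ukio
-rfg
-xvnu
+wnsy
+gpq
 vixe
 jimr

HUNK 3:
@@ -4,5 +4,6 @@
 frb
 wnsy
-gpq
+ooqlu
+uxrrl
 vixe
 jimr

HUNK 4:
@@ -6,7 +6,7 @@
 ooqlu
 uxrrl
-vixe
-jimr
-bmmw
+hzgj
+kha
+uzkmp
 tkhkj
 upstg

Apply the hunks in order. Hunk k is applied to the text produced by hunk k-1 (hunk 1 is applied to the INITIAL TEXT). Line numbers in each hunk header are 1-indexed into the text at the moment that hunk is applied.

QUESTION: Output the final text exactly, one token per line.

Answer: yah
sio
ral
frb
wnsy
ooqlu
uxrrl
hzgj
kha
uzkmp
tkhkj
upstg
ebd

Derivation:
Hunk 1: at line 1 remove [byajm] add [ral,frb,ukio] -> 13 lines: yah sio ral frb ukio rfg xvnu vixe jimr bmmw tkhkj upstg ebd
Hunk 2: at line 3 remove [ukio,rfg,xvnu] add [wnsy,gpq] -> 12 lines: yah sio ral frb wnsy gpq vixe jimr bmmw tkhkj upstg ebd
Hunk 3: at line 4 remove [gpq] add [ooqlu,uxrrl] -> 13 lines: yah sio ral frb wnsy ooqlu uxrrl vixe jimr bmmw tkhkj upstg ebd
Hunk 4: at line 6 remove [vixe,jimr,bmmw] add [hzgj,kha,uzkmp] -> 13 lines: yah sio ral frb wnsy ooqlu uxrrl hzgj kha uzkmp tkhkj upstg ebd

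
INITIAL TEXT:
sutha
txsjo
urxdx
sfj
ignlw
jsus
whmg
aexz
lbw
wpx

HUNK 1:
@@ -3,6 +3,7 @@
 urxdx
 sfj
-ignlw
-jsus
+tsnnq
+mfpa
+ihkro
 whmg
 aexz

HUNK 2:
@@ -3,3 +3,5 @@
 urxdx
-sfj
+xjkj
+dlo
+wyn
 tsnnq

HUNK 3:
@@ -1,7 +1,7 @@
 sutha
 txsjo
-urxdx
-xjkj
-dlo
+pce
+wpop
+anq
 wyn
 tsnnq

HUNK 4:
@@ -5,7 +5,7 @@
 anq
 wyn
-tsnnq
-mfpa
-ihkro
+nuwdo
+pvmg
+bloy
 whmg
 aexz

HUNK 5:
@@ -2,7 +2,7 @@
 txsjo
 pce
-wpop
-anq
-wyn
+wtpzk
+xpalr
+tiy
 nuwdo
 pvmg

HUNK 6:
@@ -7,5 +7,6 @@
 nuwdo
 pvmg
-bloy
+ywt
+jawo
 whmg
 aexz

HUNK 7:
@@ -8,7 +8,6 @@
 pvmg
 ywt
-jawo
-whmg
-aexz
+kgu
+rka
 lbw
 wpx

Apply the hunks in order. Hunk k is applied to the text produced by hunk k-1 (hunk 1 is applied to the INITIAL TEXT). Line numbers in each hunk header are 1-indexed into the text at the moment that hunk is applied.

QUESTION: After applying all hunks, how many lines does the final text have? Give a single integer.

Answer: 13

Derivation:
Hunk 1: at line 3 remove [ignlw,jsus] add [tsnnq,mfpa,ihkro] -> 11 lines: sutha txsjo urxdx sfj tsnnq mfpa ihkro whmg aexz lbw wpx
Hunk 2: at line 3 remove [sfj] add [xjkj,dlo,wyn] -> 13 lines: sutha txsjo urxdx xjkj dlo wyn tsnnq mfpa ihkro whmg aexz lbw wpx
Hunk 3: at line 1 remove [urxdx,xjkj,dlo] add [pce,wpop,anq] -> 13 lines: sutha txsjo pce wpop anq wyn tsnnq mfpa ihkro whmg aexz lbw wpx
Hunk 4: at line 5 remove [tsnnq,mfpa,ihkro] add [nuwdo,pvmg,bloy] -> 13 lines: sutha txsjo pce wpop anq wyn nuwdo pvmg bloy whmg aexz lbw wpx
Hunk 5: at line 2 remove [wpop,anq,wyn] add [wtpzk,xpalr,tiy] -> 13 lines: sutha txsjo pce wtpzk xpalr tiy nuwdo pvmg bloy whmg aexz lbw wpx
Hunk 6: at line 7 remove [bloy] add [ywt,jawo] -> 14 lines: sutha txsjo pce wtpzk xpalr tiy nuwdo pvmg ywt jawo whmg aexz lbw wpx
Hunk 7: at line 8 remove [jawo,whmg,aexz] add [kgu,rka] -> 13 lines: sutha txsjo pce wtpzk xpalr tiy nuwdo pvmg ywt kgu rka lbw wpx
Final line count: 13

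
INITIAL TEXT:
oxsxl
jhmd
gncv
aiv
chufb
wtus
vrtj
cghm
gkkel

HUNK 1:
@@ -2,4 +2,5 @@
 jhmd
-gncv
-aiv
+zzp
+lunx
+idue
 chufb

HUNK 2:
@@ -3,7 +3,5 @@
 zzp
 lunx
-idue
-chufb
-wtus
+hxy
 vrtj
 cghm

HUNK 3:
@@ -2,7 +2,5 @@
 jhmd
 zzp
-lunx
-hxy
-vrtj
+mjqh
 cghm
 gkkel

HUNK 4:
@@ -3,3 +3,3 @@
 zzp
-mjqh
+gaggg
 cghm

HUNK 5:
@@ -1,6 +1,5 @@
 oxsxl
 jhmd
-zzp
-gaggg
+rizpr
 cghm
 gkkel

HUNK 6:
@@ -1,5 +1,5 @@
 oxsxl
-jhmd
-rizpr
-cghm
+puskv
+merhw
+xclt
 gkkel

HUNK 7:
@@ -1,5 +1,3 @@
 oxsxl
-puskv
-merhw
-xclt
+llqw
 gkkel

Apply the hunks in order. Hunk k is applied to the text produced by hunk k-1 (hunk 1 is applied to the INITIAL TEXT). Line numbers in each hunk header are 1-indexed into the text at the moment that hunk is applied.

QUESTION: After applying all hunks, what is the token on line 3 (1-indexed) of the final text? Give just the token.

Answer: gkkel

Derivation:
Hunk 1: at line 2 remove [gncv,aiv] add [zzp,lunx,idue] -> 10 lines: oxsxl jhmd zzp lunx idue chufb wtus vrtj cghm gkkel
Hunk 2: at line 3 remove [idue,chufb,wtus] add [hxy] -> 8 lines: oxsxl jhmd zzp lunx hxy vrtj cghm gkkel
Hunk 3: at line 2 remove [lunx,hxy,vrtj] add [mjqh] -> 6 lines: oxsxl jhmd zzp mjqh cghm gkkel
Hunk 4: at line 3 remove [mjqh] add [gaggg] -> 6 lines: oxsxl jhmd zzp gaggg cghm gkkel
Hunk 5: at line 1 remove [zzp,gaggg] add [rizpr] -> 5 lines: oxsxl jhmd rizpr cghm gkkel
Hunk 6: at line 1 remove [jhmd,rizpr,cghm] add [puskv,merhw,xclt] -> 5 lines: oxsxl puskv merhw xclt gkkel
Hunk 7: at line 1 remove [puskv,merhw,xclt] add [llqw] -> 3 lines: oxsxl llqw gkkel
Final line 3: gkkel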